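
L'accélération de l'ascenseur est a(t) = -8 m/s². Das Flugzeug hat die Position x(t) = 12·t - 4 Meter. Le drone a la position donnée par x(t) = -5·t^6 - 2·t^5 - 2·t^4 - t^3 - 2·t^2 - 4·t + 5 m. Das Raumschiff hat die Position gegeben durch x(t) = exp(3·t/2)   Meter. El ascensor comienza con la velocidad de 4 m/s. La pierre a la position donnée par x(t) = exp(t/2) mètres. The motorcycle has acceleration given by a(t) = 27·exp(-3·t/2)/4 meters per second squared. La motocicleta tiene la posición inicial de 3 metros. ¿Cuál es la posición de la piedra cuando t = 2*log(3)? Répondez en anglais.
Using x(t) = exp(t/2) and substituting t = 2*log(3), we find x = 3.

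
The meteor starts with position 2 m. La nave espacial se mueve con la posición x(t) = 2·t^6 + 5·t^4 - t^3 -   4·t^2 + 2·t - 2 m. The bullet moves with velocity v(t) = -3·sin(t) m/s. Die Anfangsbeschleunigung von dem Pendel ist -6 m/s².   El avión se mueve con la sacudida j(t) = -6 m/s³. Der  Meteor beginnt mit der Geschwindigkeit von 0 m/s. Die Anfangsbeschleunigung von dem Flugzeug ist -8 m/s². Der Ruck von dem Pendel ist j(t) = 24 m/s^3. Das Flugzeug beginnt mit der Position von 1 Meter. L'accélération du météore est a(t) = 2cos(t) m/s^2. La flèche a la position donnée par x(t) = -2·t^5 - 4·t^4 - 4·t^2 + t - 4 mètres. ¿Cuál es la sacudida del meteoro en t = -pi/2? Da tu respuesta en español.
Partiendo de la aceleración a(t) = 2·cos(t), tomamos 1 derivada. La derivada de la aceleración da la sacudida: j(t) = -2·sin(t). Tenemos la sacudida j(t) = -2·sin(t). Sustituyendo t = -pi/2: j(-pi/2) = 2.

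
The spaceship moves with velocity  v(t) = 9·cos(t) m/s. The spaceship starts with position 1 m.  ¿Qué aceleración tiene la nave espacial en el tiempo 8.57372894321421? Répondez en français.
Pour résoudre ceci, nous devons prendre 1 dérivée de notre équation de la vitesse v(t) = 9·cos(t). En dérivant la vitesse, nous obtenons l'accélération: a(t) = -9·sin(t). De l'équation de l'accélération a(t) = -9·sin(t), nous substituons t = 8.57372894321421 pour obtenir a = -6.76775092995731.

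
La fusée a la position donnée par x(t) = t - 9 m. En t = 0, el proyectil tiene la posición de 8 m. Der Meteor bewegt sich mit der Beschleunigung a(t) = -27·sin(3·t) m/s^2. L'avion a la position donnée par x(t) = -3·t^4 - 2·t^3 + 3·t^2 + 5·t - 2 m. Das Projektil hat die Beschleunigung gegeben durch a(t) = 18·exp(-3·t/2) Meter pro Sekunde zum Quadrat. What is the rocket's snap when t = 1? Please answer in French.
En partant de la position x(t) = t - 9, nous prenons 4 dérivées. La dérivée de la position donne la vitesse: v(t) = 1. En prenant d/dt de v(t), nous trouvons a(t) = 0. En dérivant l'accélération, nous obtenons le jerk: j(t) = 0. La dérivée du jerk donne le snap: s(t) = 0. De l'équation du snap s(t) = 0, nous substituons t = 1 pour obtenir s = 0.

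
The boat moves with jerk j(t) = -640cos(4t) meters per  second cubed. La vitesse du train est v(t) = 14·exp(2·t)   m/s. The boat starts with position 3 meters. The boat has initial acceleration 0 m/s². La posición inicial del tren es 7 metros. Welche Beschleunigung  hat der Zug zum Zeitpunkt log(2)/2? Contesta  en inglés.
We must differentiate our velocity equation v(t) = 14·exp(2·t) 1 time. Taking d/dt of v(t), we find a(t) = 28·exp(2·t). We have acceleration a(t) = 28·exp(2·t). Substituting t = log(2)/2: a(log(2)/2) = 56.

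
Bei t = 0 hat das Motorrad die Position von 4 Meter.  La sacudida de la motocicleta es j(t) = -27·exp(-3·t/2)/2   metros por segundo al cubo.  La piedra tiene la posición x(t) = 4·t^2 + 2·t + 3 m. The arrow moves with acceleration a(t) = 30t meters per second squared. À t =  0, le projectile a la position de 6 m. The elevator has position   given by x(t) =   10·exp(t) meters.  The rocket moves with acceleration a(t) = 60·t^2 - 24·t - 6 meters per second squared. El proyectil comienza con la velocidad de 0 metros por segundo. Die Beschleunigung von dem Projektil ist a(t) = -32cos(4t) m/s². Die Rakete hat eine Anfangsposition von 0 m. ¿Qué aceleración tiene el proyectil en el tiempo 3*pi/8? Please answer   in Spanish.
Usando a(t) = -32·cos(4·t) y sustituyendo t = 3*pi/8, encontramos a = 0.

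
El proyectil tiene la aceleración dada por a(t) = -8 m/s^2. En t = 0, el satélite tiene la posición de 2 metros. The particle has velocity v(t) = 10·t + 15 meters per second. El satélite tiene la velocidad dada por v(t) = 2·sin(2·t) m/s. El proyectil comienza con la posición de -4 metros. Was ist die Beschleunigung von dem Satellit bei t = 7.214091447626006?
Wir müssen unsere Gleichung für die Geschwindigkeit v(t) = 2·sin(2·t) 1-mal ableiten. Die Ableitung von der Geschwindigkeit ergibt die Beschleunigung: a(t) = 4·cos(2·t). Wir haben die Beschleunigung a(t) = 4·cos(2·t). Durch Einsetzen von t = 7.214091447626006: a(7.214091447626006) = -1.14770243661966.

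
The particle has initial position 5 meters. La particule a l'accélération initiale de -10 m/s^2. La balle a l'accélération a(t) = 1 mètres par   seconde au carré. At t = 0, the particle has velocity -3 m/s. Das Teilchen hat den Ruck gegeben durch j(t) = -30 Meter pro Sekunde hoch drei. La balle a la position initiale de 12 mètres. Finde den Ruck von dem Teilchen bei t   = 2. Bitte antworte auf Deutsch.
Wir haben den Ruck j(t) = -30. Durch Einsetzen von t = 2: j(2) = -30.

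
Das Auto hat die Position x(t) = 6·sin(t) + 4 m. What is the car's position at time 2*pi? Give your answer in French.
De l'équation de la position x(t) = 6·sin(t) + 4, nous substituons t = 2*pi pour obtenir x = 4.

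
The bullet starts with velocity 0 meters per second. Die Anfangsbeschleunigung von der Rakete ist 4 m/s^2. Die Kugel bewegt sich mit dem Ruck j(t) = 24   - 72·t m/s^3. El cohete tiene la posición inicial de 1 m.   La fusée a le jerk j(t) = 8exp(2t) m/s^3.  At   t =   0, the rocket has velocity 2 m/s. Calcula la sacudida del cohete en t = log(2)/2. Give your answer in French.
Nous avons le jerk j(t) = 8·exp(2·t). En substituant t = log(2)/2: j(log(2)/2) = 16.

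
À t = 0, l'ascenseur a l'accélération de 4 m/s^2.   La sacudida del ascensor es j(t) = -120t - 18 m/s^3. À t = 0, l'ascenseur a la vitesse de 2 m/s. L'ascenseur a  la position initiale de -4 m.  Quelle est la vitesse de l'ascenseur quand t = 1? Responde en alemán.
Um dies zu lösen, müssen wir 2 Integrale unserer Gleichung für den Ruck j(t) = -120·t - 18 finden. Das Integral von dem Ruck, mit a(0) = 4, ergibt die Beschleunigung: a(t) = -60·t^2 - 18·t + 4. Durch Integration von der Beschleunigung und Verwendung der Anfangsbedingung v(0) = 2, erhalten wir v(t) = -20·t^3 - 9·t^2 + 4·t + 2. Aus der Gleichung für die Geschwindigkeit v(t) = -20·t^3 - 9·t^2 + 4·t + 2, setzen wir t = 1 ein und erhalten v = -23.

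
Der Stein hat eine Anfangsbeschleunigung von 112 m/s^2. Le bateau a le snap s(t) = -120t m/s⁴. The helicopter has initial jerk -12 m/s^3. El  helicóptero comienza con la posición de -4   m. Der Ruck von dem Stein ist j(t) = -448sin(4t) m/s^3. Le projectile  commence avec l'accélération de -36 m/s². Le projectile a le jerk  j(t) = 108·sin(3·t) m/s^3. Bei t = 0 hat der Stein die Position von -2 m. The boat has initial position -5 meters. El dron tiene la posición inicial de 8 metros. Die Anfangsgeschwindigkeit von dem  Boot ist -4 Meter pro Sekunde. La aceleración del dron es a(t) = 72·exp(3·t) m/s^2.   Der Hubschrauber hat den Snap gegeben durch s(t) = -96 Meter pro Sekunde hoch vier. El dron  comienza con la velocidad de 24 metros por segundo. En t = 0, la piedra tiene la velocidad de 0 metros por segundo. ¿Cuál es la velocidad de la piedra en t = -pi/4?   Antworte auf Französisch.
En partant du jerk j(t) = -448·sin(4·t), nous prenons 2 intégrales. L'intégrale du jerk, avec a(0) = 112, donne l'accélération: a(t) = 112·cos(4·t). La primitive de l'accélération, avec v(0) = 0, donne la vitesse: v(t) = 28·sin(4·t). En utilisant v(t) = 28·sin(4·t) et en substituant t = -pi/4, nous trouvons v = 0.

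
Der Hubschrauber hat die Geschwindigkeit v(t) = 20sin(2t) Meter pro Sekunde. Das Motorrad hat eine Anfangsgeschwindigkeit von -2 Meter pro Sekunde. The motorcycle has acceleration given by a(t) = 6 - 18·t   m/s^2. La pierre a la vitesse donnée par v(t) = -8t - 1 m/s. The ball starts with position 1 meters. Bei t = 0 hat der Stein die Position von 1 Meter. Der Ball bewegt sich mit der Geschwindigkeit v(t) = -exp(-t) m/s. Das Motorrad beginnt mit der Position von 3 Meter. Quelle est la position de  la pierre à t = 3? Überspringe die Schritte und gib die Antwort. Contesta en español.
La posición en t = 3 es x = -38.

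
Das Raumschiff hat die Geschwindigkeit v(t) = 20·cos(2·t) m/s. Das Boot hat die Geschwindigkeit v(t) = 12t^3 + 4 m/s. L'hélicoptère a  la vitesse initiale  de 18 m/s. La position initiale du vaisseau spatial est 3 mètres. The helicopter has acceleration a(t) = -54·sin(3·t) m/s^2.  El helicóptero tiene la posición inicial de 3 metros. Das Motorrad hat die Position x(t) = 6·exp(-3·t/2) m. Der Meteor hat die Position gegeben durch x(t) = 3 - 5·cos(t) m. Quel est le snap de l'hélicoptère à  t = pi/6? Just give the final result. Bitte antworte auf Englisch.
The answer is 486.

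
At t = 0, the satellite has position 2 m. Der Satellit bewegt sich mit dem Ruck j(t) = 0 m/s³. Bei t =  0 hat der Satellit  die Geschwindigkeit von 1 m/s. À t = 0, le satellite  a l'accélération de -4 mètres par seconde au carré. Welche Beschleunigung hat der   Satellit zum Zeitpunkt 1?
Wir müssen die Stammfunktion unserer Gleichung für den Ruck j(t) = 0 1-mal finden. Das Integral von dem Ruck ist die Beschleunigung. Mit a(0) = -4 erhalten wir a(t) = -4. Wir haben die Beschleunigung a(t) = -4. Durch Einsetzen von t = 1: a(1) = -4.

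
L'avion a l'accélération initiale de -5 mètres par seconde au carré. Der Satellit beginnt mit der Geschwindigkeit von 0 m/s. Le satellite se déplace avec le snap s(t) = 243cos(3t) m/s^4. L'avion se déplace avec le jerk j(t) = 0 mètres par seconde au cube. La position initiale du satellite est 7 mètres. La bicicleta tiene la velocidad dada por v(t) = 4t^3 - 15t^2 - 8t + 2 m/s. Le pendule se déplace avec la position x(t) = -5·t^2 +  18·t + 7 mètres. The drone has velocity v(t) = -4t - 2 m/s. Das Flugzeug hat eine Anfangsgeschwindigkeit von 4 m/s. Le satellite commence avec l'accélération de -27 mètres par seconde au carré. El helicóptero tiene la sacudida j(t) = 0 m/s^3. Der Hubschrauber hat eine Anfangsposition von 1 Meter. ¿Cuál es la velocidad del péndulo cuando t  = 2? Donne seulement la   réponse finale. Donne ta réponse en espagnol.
En t = 2, v = -2.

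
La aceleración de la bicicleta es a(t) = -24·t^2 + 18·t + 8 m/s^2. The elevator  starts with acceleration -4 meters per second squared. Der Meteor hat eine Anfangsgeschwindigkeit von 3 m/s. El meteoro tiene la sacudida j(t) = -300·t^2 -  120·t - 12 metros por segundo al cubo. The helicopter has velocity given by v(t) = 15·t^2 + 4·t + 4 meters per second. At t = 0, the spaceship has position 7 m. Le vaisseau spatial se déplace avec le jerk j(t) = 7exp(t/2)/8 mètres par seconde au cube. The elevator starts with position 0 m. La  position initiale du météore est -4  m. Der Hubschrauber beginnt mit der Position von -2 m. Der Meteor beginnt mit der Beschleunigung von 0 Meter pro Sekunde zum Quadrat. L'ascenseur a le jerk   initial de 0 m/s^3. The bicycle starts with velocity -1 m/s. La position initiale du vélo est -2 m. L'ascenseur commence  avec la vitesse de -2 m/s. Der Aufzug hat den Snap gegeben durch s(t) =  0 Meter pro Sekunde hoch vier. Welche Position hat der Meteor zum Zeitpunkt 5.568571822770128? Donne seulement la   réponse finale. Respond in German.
Die Antwort ist -31912.9464696947.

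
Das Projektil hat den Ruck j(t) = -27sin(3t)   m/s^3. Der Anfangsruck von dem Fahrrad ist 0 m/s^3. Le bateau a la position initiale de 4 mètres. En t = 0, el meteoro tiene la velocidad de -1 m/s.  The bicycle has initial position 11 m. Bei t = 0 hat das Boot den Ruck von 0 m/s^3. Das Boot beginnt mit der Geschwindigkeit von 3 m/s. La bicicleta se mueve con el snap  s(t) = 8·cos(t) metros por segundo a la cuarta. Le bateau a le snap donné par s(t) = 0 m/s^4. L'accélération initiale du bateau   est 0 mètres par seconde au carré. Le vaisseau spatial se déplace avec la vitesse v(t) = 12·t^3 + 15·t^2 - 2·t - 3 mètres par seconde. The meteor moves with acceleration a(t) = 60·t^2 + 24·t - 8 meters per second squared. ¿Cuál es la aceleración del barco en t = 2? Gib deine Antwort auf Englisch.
We need to integrate our snap equation s(t) = 0 2 times. The integral of snap, with j(0) = 0, gives jerk: j(t) = 0. The antiderivative of jerk is acceleration. Using a(0) = 0, we get a(t) = 0. Using a(t) = 0 and substituting t = 2, we find a = 0.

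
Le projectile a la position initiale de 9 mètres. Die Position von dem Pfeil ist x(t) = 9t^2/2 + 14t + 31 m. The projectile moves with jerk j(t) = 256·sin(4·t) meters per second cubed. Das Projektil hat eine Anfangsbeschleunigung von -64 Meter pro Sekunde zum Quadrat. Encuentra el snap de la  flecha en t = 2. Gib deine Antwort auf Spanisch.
Partiendo de la posición x(t) = 9·t^2/2 + 14·t + 31, tomamos 4 derivadas. La derivada de la posición da la velocidad: v(t) = 9·t + 14. La derivada de la velocidad da la aceleración: a(t) = 9. Tomando d/dt de a(t), encontramos j(t) = 0. Derivando la sacudida, obtenemos el snap: s(t) = 0. De la ecuación del snap s(t) = 0, sustituimos t = 2 para obtener s = 0.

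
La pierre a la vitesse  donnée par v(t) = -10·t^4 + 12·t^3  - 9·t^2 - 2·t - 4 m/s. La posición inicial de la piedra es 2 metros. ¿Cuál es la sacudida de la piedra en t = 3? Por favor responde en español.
Partiendo de la velocidad v(t) = -10·t^4 + 12·t^3 - 9·t^2 - 2·t - 4, tomamos 2 derivadas. La derivada de la velocidad da la aceleración: a(t) = -40·t^3 + 36·t^2 - 18·t - 2. La derivada de la aceleración da la sacudida: j(t) = -120·t^2 + 72·t - 18. Tenemos la sacudida j(t) = -120·t^2 + 72·t - 18. Sustituyendo t = 3: j(3) = -882.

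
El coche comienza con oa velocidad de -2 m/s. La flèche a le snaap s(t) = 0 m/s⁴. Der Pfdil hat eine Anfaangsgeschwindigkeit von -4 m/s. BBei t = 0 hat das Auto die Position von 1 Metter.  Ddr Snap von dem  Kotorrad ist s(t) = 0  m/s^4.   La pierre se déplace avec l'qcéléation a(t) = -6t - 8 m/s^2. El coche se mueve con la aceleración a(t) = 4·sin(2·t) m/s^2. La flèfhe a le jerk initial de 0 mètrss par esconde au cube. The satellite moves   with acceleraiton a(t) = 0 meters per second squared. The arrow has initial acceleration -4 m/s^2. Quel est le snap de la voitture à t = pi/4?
Nous devons dériver notre équation de l'accélération a(t) = 4·sin(2·t) 2 fois. La dérivée de l'accélération donne le jerk: j(t) = 8·cos(2·t). En prenant d/dt de j(t), nous trouvons s(t) = -16·sin(2·t). De l'équation du snap s(t) = -16·sin(2·t), nous substituons t = pi/4 pour obtenir s = -16.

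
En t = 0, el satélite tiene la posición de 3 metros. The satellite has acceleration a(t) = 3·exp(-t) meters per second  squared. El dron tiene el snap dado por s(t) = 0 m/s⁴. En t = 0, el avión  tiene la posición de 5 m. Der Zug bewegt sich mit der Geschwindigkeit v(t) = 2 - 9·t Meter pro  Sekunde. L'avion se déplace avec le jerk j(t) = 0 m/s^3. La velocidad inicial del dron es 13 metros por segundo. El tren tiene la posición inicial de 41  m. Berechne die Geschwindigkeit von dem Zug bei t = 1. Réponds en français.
En utilisant v(t) = 2 - 9·t et en substituant t = 1, nous trouvons v = -7.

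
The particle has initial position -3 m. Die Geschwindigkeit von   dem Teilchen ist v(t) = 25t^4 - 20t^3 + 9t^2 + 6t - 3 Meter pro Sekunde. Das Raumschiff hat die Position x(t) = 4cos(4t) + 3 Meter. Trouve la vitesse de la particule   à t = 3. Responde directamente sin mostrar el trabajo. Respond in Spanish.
En t = 3, v = 1581.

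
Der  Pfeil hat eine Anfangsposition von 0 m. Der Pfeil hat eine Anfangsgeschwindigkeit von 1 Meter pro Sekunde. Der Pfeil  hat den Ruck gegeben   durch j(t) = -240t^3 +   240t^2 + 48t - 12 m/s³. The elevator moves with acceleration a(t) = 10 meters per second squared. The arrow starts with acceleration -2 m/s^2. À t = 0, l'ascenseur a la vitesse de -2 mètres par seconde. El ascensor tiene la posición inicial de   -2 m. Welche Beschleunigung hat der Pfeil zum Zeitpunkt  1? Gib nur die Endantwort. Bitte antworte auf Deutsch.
Die Beschleunigung bei t = 1 ist a = 30.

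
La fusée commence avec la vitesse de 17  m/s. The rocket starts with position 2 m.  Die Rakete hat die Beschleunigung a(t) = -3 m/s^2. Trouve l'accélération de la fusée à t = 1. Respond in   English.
Using a(t) = -3 and substituting t = 1, we find a = -3.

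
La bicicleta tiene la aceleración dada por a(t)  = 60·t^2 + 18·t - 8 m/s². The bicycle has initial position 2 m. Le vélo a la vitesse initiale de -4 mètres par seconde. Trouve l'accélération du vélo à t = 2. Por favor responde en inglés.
We have acceleration a(t) = 60·t^2 + 18·t - 8. Substituting t = 2: a(2) = 268.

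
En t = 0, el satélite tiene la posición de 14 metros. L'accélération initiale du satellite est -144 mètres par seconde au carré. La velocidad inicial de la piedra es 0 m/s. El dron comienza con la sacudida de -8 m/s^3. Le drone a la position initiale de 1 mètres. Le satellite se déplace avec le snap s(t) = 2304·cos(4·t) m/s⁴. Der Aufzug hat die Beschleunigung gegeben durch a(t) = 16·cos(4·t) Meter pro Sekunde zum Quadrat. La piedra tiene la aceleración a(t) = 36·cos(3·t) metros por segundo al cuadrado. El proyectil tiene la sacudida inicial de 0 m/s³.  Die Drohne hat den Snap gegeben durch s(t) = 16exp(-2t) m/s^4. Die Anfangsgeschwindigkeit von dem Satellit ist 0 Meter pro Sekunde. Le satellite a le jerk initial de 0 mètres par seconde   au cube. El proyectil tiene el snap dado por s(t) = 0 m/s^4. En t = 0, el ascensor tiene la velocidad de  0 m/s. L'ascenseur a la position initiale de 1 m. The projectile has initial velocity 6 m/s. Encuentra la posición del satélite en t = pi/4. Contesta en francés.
Pour résoudre ceci, nous devons prendre 4 primitives de notre équation du snap s(t) = 2304·cos(4·t). En prenant ∫s(t)dt et en appliquant j(0) = 0, nous trouvons j(t) = 576·sin(4·t). En intégrant le jerk et en utilisant la condition initiale a(0) = -144, nous obtenons a(t) = -144·cos(4·t). En intégrant l'accélération et en utilisant la condition initiale v(0) = 0, nous obtenons v(t) = -36·sin(4·t). L'intégrale de la vitesse, avec x(0) = 14, donne la position: x(t) = 9·cos(4·t) + 5. Nous avons la position x(t) = 9·cos(4·t) + 5. En substituant t = pi/4: x(pi/4) = -4.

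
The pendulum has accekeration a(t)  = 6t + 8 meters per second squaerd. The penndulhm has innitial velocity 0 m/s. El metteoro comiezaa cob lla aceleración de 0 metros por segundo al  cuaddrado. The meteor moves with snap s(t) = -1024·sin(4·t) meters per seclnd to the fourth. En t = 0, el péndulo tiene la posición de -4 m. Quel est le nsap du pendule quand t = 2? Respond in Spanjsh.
Debemos derivar nuestra ecuación de la aceleración a(t) = 6·t + 8 2 veces. Derivando la aceleración, obtenemos la sacudida: j(t) = 6. Derivando la sacudida, obtenemos el snap: s(t) = 0. Usando s(t) = 0 y sustituyendo t = 2, encontramos s = 0.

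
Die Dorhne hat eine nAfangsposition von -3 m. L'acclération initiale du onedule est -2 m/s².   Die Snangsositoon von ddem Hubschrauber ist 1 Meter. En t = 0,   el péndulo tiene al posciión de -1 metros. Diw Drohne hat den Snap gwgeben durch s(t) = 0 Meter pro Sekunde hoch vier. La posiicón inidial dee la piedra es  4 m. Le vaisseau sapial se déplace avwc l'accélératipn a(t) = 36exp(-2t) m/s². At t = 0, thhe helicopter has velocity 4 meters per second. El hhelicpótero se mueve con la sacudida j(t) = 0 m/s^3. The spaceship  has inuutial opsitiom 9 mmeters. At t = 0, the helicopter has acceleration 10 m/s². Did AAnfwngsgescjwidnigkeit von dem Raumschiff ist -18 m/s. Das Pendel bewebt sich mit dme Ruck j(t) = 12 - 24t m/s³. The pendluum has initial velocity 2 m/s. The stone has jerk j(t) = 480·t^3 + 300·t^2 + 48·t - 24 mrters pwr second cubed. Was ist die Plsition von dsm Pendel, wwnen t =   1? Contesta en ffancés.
Pour résoudre ceci, nous devons prendre 3 primitives de notre équation du jerk j(t) = 12 - 24·t. La primitive du jerk est l'accélération. En utilisant a(0) = -2, nous obtenons a(t) = -12·t^2 + 12·t - 2. En intégrant l'accélération et en utilisant la condition initiale v(0) = 2, nous obtenons v(t) = -4·t^3 + 6·t^2 - 2·t + 2. La primitive de la vitesse est la position. En utilisant x(0) = -1, nous obtenons x(t) = -t^4 + 2·t^3 - t^2 + 2·t - 1. De l'équation de la position x(t) = -t^4 + 2·t^3 - t^2 + 2·t - 1, nous substituons t = 1 pour obtenir x = 1.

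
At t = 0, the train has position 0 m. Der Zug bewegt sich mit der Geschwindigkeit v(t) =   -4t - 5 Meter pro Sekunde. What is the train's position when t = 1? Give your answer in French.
Nous devons intégrer notre équation de la vitesse v(t) = -4·t - 5 1 fois. La primitive de la vitesse, avec x(0) = 0, donne la position: x(t) = -2·t^2 - 5·t. Nous avons la position x(t) = -2·t^2 - 5·t. En substituant t = 1: x(1) = -7.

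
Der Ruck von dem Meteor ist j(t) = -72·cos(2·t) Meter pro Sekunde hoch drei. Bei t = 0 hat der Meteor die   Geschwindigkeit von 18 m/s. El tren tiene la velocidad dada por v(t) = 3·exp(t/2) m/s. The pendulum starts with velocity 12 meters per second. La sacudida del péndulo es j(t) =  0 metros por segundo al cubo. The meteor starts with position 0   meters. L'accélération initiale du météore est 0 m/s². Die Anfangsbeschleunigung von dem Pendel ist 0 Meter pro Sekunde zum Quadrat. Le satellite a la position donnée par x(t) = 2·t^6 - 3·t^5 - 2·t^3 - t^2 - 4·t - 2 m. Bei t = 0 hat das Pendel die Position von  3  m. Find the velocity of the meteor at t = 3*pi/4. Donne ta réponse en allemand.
Wir müssen unsere Gleichung für den Ruck j(t) = -72·cos(2·t) 2-mal integrieren. Mit ∫j(t)dt und Anwendung von a(0) = 0, finden wir a(t) = -36·sin(2·t). Das Integral von der Beschleunigung ist die Geschwindigkeit. Mit v(0) = 18 erhalten wir v(t) = 18·cos(2·t). Mit v(t) = 18·cos(2·t) und Einsetzen von t = 3*pi/4, finden wir v = 0.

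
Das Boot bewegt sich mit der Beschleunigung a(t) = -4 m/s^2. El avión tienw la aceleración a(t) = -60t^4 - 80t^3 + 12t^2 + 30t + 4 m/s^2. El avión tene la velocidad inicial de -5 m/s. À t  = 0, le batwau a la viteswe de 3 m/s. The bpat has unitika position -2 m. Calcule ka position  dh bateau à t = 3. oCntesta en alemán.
Wir müssen die Stammfunktion unserer Gleichung für die Beschleunigung a(t) = -4 2-mal finden. Das Integral von der Beschleunigung ist die Geschwindigkeit. Mit v(0) = 3 erhalten wir v(t) = 3 - 4·t. Mit ∫v(t)dt und Anwendung von x(0) = -2, finden wir x(t) = -2·t^2 + 3·t - 2. Wir haben die Position x(t) = -2·t^2 + 3·t - 2. Durch Einsetzen von t = 3: x(3) = -11.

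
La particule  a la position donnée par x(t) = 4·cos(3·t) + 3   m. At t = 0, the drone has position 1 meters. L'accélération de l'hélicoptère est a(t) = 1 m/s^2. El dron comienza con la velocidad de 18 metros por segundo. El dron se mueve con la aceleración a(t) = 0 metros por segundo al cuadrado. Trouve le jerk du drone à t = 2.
Nous devons dériver notre équation de l'accélération a(t) = 0 1 fois. En dérivant l'accélération, nous obtenons le jerk: j(t) = 0. De l'équation du jerk j(t) = 0, nous substituons t = 2 pour obtenir j = 0.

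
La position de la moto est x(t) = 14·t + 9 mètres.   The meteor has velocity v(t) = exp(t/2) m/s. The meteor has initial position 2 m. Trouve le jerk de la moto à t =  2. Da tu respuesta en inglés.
To solve this, we need to take 3 derivatives of our position equation x(t) = 14·t + 9. Differentiating position, we get velocity: v(t) = 14. Differentiating velocity, we get acceleration: a(t) = 0. The derivative of acceleration gives jerk: j(t) = 0. We have jerk j(t) = 0. Substituting t = 2: j(2) = 0.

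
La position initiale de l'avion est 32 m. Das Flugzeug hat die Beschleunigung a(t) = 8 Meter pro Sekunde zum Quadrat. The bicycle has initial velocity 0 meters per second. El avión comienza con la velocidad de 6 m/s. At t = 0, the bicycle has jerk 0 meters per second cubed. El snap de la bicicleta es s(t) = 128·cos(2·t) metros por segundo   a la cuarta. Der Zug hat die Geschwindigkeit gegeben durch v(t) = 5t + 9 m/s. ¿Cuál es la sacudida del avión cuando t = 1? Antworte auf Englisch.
We must differentiate our acceleration equation a(t) = 8 1 time. Taking d/dt of a(t), we find j(t) = 0. From the given jerk equation j(t) = 0, we substitute t = 1 to get j = 0.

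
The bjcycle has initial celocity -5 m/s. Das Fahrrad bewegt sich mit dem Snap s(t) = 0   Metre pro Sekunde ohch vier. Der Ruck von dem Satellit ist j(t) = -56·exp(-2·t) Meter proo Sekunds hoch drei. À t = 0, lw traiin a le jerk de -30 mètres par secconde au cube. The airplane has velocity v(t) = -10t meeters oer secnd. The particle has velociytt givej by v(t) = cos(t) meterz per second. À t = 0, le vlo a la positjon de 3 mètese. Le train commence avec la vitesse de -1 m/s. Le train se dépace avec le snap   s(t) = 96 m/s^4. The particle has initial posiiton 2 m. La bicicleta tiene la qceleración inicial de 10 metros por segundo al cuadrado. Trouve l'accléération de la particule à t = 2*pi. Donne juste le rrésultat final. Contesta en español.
a(2*pi) = 0.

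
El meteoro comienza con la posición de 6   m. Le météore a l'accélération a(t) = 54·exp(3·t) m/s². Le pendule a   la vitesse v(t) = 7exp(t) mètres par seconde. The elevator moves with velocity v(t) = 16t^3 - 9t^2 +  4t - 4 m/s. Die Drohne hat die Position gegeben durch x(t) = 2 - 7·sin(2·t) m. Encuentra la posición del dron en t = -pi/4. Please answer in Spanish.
Usando x(t) = 2 - 7·sin(2·t) y sustituyendo t = -pi/4, encontramos x = 9.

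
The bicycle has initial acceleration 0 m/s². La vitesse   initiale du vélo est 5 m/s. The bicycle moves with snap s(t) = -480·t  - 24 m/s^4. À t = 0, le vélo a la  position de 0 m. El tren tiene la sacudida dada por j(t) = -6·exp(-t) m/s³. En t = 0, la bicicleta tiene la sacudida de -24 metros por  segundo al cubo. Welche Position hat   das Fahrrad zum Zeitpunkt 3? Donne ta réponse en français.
Nous devons intégrer notre équation du snap s(t) = -480·t - 24 4 fois. En prenant ∫s(t)dt et en appliquant j(0) = -24, nous trouvons j(t) = -240·t^2 - 24·t - 24. La primitive du jerk, avec a(0) = 0, donne l'accélération: a(t) = 4·t·(-20·t^2 - 3·t - 6). La primitive de l'accélération, avec v(0) = 5, donne la vitesse: v(t) = -20·t^4 - 4·t^3 - 12·t^2 + 5. En prenant ∫v(t)dt et en appliquant x(0) = 0, nous trouvons x(t) = -4·t^5 - t^4 - 4·t^3 + 5·t. En utilisant x(t) = -4·t^5 - t^4 - 4·t^3 + 5·t et en substituant t = 3, nous trouvons x = -1146.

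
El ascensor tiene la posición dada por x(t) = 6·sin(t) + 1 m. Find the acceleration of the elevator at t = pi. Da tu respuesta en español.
Para resolver esto, necesitamos tomar 2 derivadas de nuestra ecuación de la posición x(t) = 6·sin(t) + 1. Tomando d/dt de x(t), encontramos v(t) = 6·cos(t). Derivando la velocidad, obtenemos la aceleración: a(t) = -6·sin(t). Tenemos la aceleración a(t) = -6·sin(t). Sustituyendo t = pi: a(pi) = 0.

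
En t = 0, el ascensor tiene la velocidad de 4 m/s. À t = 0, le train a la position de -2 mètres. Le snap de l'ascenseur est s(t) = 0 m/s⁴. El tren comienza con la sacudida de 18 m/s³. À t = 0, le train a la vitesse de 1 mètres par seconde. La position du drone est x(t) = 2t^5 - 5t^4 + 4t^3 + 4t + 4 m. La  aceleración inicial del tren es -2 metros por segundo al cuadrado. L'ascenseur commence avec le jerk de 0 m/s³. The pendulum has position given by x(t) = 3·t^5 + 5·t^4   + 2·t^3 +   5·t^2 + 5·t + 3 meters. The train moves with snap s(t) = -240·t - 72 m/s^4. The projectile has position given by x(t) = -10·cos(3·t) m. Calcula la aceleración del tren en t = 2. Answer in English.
Starting from snap s(t) = -240·t - 72, we take 2 antiderivatives. Taking ∫s(t)dt and applying j(0) = 18, we find j(t) = -120·t^2 - 72·t + 18. Integrating jerk and using the initial condition a(0) = -2, we get a(t) = -40·t^3 - 36·t^2 + 18·t - 2. From the given acceleration equation a(t) = -40·t^3 - 36·t^2 + 18·t - 2, we substitute t = 2 to get a = -430.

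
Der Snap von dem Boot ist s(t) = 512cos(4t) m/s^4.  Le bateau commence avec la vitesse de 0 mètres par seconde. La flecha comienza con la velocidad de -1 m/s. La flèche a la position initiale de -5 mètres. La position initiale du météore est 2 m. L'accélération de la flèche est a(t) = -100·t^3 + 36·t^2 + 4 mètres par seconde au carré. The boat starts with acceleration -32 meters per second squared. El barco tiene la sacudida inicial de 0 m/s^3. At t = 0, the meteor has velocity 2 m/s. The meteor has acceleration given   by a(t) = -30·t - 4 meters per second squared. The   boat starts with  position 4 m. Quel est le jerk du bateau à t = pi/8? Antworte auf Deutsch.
Ausgehend von dem Snap s(t) = 512·cos(4·t), nehmen wir 1 Stammfunktion. Durch Integration von dem Snap und Verwendung der Anfangsbedingung j(0) = 0, erhalten wir j(t) = 128·sin(4·t). Mit j(t) = 128·sin(4·t) und Einsetzen von t = pi/8, finden wir j = 128.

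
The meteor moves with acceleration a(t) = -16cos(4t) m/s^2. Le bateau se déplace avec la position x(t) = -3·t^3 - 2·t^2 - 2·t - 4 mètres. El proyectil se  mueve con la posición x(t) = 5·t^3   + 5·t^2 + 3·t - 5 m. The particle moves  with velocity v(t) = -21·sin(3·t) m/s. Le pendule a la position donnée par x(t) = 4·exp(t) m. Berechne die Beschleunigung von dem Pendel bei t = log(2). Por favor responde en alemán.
Um dies zu lösen, müssen wir 2 Ableitungen unserer Gleichung für die Position x(t) = 4·exp(t) nehmen. Die Ableitung von der Position ergibt die Geschwindigkeit: v(t) = 4·exp(t). Die Ableitung von der Geschwindigkeit ergibt die Beschleunigung: a(t) = 4·exp(t). Mit a(t) = 4·exp(t) und Einsetzen von t = log(2), finden wir a = 8.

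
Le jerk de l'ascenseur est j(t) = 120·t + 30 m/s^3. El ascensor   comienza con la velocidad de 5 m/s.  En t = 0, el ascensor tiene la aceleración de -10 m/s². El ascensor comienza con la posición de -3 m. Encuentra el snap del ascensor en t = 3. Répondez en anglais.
We must differentiate our jerk equation j(t) = 120·t + 30 1 time. Differentiating jerk, we get snap: s(t) = 120. Using s(t) = 120 and substituting t = 3, we find s = 120.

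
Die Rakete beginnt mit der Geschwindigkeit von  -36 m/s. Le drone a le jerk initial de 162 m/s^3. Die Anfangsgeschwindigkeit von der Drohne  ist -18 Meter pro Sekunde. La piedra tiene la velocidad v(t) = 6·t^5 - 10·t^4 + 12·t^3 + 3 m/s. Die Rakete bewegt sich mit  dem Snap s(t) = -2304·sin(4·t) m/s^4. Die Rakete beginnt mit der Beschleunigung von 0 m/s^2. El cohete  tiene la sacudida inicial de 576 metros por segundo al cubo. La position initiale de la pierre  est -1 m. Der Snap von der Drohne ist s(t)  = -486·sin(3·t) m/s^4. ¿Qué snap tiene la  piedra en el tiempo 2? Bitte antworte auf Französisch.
En partant de la vitesse v(t) = 6·t^5 - 10·t^4 + 12·t^3 + 3, nous prenons 3 dérivées. La dérivée de la vitesse donne l'accélération: a(t) = 30·t^4 - 40·t^3 + 36·t^2. En dérivant l'accélération, nous obtenons le jerk: j(t) = 120·t^3 - 120·t^2 + 72·t. En prenant d/dt de j(t), nous trouvons s(t) = 360·t^2 - 240·t + 72. En utilisant s(t) = 360·t^2 - 240·t + 72 et en substituant t = 2, nous trouvons s = 1032.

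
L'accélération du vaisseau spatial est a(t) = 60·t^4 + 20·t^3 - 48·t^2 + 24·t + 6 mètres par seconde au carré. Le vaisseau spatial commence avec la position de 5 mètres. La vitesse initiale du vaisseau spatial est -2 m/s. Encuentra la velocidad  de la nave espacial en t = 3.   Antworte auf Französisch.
Nous devons trouver la primitive de notre équation de l'accélération a(t) = 60·t^4 + 20·t^3 - 48·t^2 + 24·t + 6 1 fois. La primitive de l'accélération est la vitesse. En utilisant v(0) = -2, nous obtenons v(t) = 12·t^5 + 5·t^4 - 16·t^3 + 12·t^2 + 6·t - 2. De l'équation de la vitesse v(t) = 12·t^5 + 5·t^4 - 16·t^3 + 12·t^2 + 6·t - 2, nous substituons t = 3 pour obtenir v = 3013.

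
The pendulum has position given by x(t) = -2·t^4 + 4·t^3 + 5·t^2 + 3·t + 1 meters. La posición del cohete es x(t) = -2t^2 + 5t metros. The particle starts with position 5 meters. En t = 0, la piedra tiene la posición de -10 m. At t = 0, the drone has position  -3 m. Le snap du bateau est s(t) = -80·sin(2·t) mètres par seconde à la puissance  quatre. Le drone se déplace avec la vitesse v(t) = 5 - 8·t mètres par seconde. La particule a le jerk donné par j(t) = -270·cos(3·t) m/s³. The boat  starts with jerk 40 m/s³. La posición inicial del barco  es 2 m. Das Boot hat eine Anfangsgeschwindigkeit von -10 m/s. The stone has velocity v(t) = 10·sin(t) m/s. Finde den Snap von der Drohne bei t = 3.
Wir müssen unsere Gleichung für die Geschwindigkeit v(t) = 5 - 8·t 3-mal ableiten. Die Ableitung von der Geschwindigkeit ergibt die Beschleunigung: a(t) = -8. Die Ableitung von der Beschleunigung ergibt den Ruck: j(t) = 0. Die Ableitung von dem Ruck ergibt den Snap: s(t) = 0. Mit s(t) = 0 und Einsetzen von t = 3, finden wir s = 0.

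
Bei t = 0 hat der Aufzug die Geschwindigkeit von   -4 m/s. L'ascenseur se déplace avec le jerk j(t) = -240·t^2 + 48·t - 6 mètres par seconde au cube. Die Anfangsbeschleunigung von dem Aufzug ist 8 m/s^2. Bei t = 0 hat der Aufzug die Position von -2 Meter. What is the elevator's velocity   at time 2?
To solve this, we need to take 2 antiderivatives of our jerk equation j(t) = -240·t^2 + 48·t - 6. The integral of jerk is acceleration. Using a(0) = 8, we get a(t) = -80·t^3 + 24·t^2 - 6·t + 8. The antiderivative of acceleration is velocity. Using v(0) = -4, we get v(t) = -20·t^4 + 8·t^3 - 3·t^2 + 8·t - 4. From the given velocity equation v(t) = -20·t^4 + 8·t^3 - 3·t^2 + 8·t - 4, we substitute t = 2 to get v = -256.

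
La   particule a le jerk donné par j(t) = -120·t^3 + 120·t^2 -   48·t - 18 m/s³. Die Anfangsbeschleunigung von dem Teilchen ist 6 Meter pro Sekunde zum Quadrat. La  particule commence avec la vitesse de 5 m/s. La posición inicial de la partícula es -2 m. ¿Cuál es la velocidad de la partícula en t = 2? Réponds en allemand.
Wir müssen unsere Gleichung für den Ruck j(t) = -120·t^3 + 120·t^2 - 48·t - 18 2-mal integrieren. Die Stammfunktion von dem Ruck, mit a(0) = 6, ergibt die Beschleunigung: a(t) = -30·t^4 + 40·t^3 - 24·t^2 - 18·t + 6. Durch Integration von der Beschleunigung und Verwendung der Anfangsbedingung v(0) = 5, erhalten wir v(t) = -6·t^5 + 10·t^4 - 8·t^3 - 9·t^2 + 6·t + 5. Aus der Gleichung für die Geschwindigkeit v(t) = -6·t^5 + 10·t^4 - 8·t^3 - 9·t^2 + 6·t + 5, setzen wir t = 2 ein und erhalten v = -115.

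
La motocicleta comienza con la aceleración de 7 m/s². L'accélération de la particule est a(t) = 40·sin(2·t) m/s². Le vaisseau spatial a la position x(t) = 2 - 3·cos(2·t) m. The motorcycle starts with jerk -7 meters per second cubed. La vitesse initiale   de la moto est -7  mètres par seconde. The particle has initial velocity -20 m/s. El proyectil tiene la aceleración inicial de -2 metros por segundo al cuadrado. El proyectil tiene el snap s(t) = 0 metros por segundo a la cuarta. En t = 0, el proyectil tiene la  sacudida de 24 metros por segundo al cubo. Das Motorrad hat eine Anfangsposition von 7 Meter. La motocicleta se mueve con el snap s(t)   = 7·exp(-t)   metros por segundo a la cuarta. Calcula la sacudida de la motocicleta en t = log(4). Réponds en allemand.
Wir müssen das Integral unserer Gleichung für den Snap s(t) = 7·exp(-t) 1-mal finden. Das Integral von dem Snap ist der Ruck. Mit j(0) = -7 erhalten wir j(t) = -7·exp(-t). Wir haben den Ruck j(t) = -7·exp(-t). Durch Einsetzen von t = log(4): j(log(4)) = -7/4.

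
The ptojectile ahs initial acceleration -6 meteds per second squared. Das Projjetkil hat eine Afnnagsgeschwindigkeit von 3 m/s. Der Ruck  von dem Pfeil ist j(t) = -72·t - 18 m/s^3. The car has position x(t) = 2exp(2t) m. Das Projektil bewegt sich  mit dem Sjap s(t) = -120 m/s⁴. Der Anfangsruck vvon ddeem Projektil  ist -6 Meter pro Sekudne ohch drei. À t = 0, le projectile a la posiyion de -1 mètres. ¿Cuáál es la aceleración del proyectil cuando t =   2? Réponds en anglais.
We need to integrate our snap equation s(t) = -120 2 times. Taking ∫s(t)dt and applying j(0) = -6, we find j(t) = -120·t - 6. Taking ∫j(t)dt and applying a(0) = -6, we find a(t) = -60·t^2 - 6·t - 6. We have acceleration a(t) = -60·t^2 - 6·t - 6. Substituting t = 2: a(2) = -258.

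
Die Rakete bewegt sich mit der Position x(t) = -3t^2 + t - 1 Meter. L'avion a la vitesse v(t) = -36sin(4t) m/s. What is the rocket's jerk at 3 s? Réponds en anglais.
To solve this, we need to take 3 derivatives of our position equation x(t) = -3·t^2 + t - 1. Taking d/dt of x(t), we find v(t) = 1 - 6·t. Differentiating velocity, we get acceleration: a(t) = -6. Taking d/dt of a(t), we find j(t) = 0. We have jerk j(t) = 0. Substituting t = 3: j(3) = 0.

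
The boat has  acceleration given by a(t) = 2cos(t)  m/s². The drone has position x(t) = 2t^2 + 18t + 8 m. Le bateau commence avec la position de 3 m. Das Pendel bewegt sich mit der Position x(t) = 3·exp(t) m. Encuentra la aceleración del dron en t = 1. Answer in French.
Nous devons dériver notre équation de la position x(t) = 2·t^2 + 18·t + 8 2 fois. En prenant d/dt de x(t), nous trouvons v(t) = 4·t + 18. La dérivée de la vitesse donne l'accélération: a(t) = 4. En utilisant a(t) = 4 et en substituant t = 1, nous trouvons a = 4.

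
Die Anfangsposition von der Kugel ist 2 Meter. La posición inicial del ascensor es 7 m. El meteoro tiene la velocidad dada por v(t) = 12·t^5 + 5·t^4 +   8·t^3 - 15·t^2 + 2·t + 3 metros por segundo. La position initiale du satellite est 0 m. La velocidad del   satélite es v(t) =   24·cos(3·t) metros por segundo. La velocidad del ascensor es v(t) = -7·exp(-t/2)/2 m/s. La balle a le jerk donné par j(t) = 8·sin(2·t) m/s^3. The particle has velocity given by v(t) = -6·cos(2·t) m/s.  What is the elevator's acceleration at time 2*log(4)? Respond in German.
Ausgehend von der Geschwindigkeit v(t) = -7·exp(-t/2)/2, nehmen wir 1 Ableitung. Die Ableitung von der Geschwindigkeit ergibt die Beschleunigung: a(t) = 7·exp(-t/2)/4. Aus der Gleichung für die Beschleunigung a(t) = 7·exp(-t/2)/4, setzen wir t = 2*log(4) ein und erhalten a = 7/16.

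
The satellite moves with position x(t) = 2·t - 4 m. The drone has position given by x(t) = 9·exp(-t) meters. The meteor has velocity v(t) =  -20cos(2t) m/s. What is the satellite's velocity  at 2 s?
Starting from position x(t) = 2·t - 4, we take 1 derivative. Differentiating position, we get velocity: v(t) = 2. From the given velocity equation v(t) = 2, we substitute t = 2 to get v = 2.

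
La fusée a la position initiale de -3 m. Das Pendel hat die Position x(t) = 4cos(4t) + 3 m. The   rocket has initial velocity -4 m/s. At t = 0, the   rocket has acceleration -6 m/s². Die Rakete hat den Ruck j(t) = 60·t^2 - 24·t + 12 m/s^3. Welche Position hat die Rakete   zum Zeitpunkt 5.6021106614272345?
Um dies zu lösen, müssen wir 3 Integrale unserer Gleichung für den Ruck j(t) = 60·t^2 - 24·t + 12 finden. Durch Integration von dem Ruck und Verwendung der Anfangsbedingung a(0) = -6, erhalten wir a(t) = 20·t^3 - 12·t^2 + 12·t - 6. Die Stammfunktion von der Beschleunigung, mit v(0) = -4, ergibt die Geschwindigkeit: v(t) = 5·t^4 - 4·t^3 + 6·t^2 - 6·t - 4. Die Stammfunktion von der Geschwindigkeit, mit x(0) = -3, ergibt die Position: x(t) = t^5 - t^4 + 2·t^3 - 3·t^2 - 4·t - 3. Aus der Gleichung für die Position x(t) = t^5 - t^4 + 2·t^3 - 3·t^2 - 4·t - 3, setzen wir t = 5.6021106614272345 ein und erhalten x = 4764.84104754464.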